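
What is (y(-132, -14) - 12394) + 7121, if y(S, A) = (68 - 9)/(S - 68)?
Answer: -1054659/200 ≈ -5273.3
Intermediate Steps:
y(S, A) = 59/(-68 + S)
(y(-132, -14) - 12394) + 7121 = (59/(-68 - 132) - 12394) + 7121 = (59/(-200) - 12394) + 7121 = (59*(-1/200) - 12394) + 7121 = (-59/200 - 12394) + 7121 = -2478859/200 + 7121 = -1054659/200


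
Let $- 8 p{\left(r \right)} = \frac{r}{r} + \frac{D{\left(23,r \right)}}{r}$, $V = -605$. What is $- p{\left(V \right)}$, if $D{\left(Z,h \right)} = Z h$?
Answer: $3$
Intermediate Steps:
$p{\left(r \right)} = -3$ ($p{\left(r \right)} = - \frac{\frac{r}{r} + \frac{23 r}{r}}{8} = - \frac{1 + 23}{8} = \left(- \frac{1}{8}\right) 24 = -3$)
$- p{\left(V \right)} = \left(-1\right) \left(-3\right) = 3$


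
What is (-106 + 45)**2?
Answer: 3721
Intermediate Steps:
(-106 + 45)**2 = (-61)**2 = 3721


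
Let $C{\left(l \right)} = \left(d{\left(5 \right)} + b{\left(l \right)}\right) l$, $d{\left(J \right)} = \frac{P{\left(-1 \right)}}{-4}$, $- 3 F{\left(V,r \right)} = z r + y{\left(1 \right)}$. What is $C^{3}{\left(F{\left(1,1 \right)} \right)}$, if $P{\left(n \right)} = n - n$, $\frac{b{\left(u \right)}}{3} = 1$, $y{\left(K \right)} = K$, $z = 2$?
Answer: $-27$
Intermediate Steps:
$b{\left(u \right)} = 3$ ($b{\left(u \right)} = 3 \cdot 1 = 3$)
$F{\left(V,r \right)} = - \frac{1}{3} - \frac{2 r}{3}$ ($F{\left(V,r \right)} = - \frac{2 r + 1}{3} = - \frac{1 + 2 r}{3} = - \frac{1}{3} - \frac{2 r}{3}$)
$P{\left(n \right)} = 0$
$d{\left(J \right)} = 0$ ($d{\left(J \right)} = \frac{0}{-4} = 0 \left(- \frac{1}{4}\right) = 0$)
$C{\left(l \right)} = 3 l$ ($C{\left(l \right)} = \left(0 + 3\right) l = 3 l$)
$C^{3}{\left(F{\left(1,1 \right)} \right)} = \left(3 \left(- \frac{1}{3} - \frac{2}{3}\right)\right)^{3} = \left(3 \left(-1\right)\right)^{3} = \left(-3\right)^{3} = -27$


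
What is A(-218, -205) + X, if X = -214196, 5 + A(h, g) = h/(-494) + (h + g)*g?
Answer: -31488933/247 ≈ -1.2749e+5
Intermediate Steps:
A(h, g) = -5 - h/494 + g*(g + h) (A(h, g) = -5 + (h/(-494) + (h + g)*g) = -5 + (-h/494 + (g + h)*g) = -5 + (-h/494 + g*(g + h)) = -5 - h/494 + g*(g + h))
A(-218, -205) + X = (-5 + (-205)**2 - 1/494*(-218) - 205*(-218)) - 214196 = (-5 + 42025 + 109/247 + 44690) - 214196 = 21417479/247 - 214196 = -31488933/247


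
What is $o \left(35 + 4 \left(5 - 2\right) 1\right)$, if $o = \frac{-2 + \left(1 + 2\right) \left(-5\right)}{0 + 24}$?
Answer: $- \frac{799}{24} \approx -33.292$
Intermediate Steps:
$o = - \frac{17}{24}$ ($o = \frac{-2 + 3 \left(-5\right)}{24} = \left(-2 - 15\right) \frac{1}{24} = \left(-17\right) \frac{1}{24} = - \frac{17}{24} \approx -0.70833$)
$o \left(35 + 4 \left(5 - 2\right) 1\right) = - \frac{17 \left(35 + 4 \left(5 - 2\right) 1\right)}{24} = - \frac{17 \left(35 + 4 \cdot 3 \cdot 1\right)}{24} = - \frac{17 \left(35 + 4 \cdot 3\right)}{24} = - \frac{17 \left(35 + 12\right)}{24} = \left(- \frac{17}{24}\right) 47 = - \frac{799}{24}$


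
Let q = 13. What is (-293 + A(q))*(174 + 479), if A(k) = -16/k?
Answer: -2497725/13 ≈ -1.9213e+5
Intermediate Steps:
(-293 + A(q))*(174 + 479) = (-293 - 16/13)*(174 + 479) = (-293 - 16*1/13)*653 = (-293 - 16/13)*653 = -3825/13*653 = -2497725/13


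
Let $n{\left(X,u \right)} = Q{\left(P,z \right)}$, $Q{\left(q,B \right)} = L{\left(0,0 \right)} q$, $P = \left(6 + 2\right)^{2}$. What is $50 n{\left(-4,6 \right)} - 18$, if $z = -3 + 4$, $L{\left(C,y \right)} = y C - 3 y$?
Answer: $-18$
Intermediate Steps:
$L{\left(C,y \right)} = - 3 y + C y$ ($L{\left(C,y \right)} = C y - 3 y = - 3 y + C y$)
$z = 1$
$P = 64$ ($P = 8^{2} = 64$)
$Q{\left(q,B \right)} = 0$ ($Q{\left(q,B \right)} = 0 \left(-3 + 0\right) q = 0 \left(-3\right) q = 0 q = 0$)
$n{\left(X,u \right)} = 0$
$50 n{\left(-4,6 \right)} - 18 = 50 \cdot 0 - 18 = 0 - 18 = -18$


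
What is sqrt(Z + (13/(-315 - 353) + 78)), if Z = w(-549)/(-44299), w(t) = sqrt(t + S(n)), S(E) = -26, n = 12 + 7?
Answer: sqrt(17071316380374997 - 24709096220*I*sqrt(23))/14795866 ≈ 8.8307 - 3.0649e-5*I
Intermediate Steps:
n = 19
w(t) = sqrt(-26 + t) (w(t) = sqrt(t - 26) = sqrt(-26 + t))
Z = -5*I*sqrt(23)/44299 (Z = sqrt(-26 - 549)/(-44299) = sqrt(-575)*(-1/44299) = (5*I*sqrt(23))*(-1/44299) = -5*I*sqrt(23)/44299 ≈ -0.0005413*I)
sqrt(Z + (13/(-315 - 353) + 78)) = sqrt(-5*I*sqrt(23)/44299 + (13/(-315 - 353) + 78)) = sqrt(-5*I*sqrt(23)/44299 + (13/(-668) + 78)) = sqrt(-5*I*sqrt(23)/44299 + (13*(-1/668) + 78)) = sqrt(-5*I*sqrt(23)/44299 + (-13/668 + 78)) = sqrt(-5*I*sqrt(23)/44299 + 52091/668) = sqrt(52091/668 - 5*I*sqrt(23)/44299)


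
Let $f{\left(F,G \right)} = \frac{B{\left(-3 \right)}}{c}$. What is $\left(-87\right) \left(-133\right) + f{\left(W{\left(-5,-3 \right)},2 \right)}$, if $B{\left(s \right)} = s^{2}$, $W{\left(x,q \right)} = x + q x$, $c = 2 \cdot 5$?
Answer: $\frac{115719}{10} \approx 11572.0$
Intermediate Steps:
$c = 10$
$f{\left(F,G \right)} = \frac{9}{10}$ ($f{\left(F,G \right)} = \frac{\left(-3\right)^{2}}{10} = 9 \cdot \frac{1}{10} = \frac{9}{10}$)
$\left(-87\right) \left(-133\right) + f{\left(W{\left(-5,-3 \right)},2 \right)} = \left(-87\right) \left(-133\right) + \frac{9}{10} = 11571 + \frac{9}{10} = \frac{115719}{10}$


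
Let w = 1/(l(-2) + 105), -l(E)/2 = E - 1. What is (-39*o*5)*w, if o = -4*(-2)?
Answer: -520/37 ≈ -14.054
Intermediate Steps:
o = 8
l(E) = 2 - 2*E (l(E) = -2*(E - 1) = -2*(-1 + E) = 2 - 2*E)
w = 1/111 (w = 1/((2 - 2*(-2)) + 105) = 1/((2 + 4) + 105) = 1/(6 + 105) = 1/111 ≈ 0.0090090)
(-39*o*5)*w = -312*5*(1/111) = -39*40*(1/111) = -1560*1/111 = -520/37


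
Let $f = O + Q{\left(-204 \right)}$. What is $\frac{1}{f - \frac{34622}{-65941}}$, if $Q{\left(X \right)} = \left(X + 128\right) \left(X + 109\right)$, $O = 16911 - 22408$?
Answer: $\frac{65941}{113650965} \approx 0.00058021$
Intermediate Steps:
$O = -5497$ ($O = 16911 - 22408 = -5497$)
$Q{\left(X \right)} = \left(109 + X\right) \left(128 + X\right)$ ($Q{\left(X \right)} = \left(128 + X\right) \left(109 + X\right) = \left(109 + X\right) \left(128 + X\right)$)
$f = 1723$ ($f = -5497 + \left(13952 + \left(-204\right)^{2} + 237 \left(-204\right)\right) = -5497 + \left(13952 + 41616 - 48348\right) = -5497 + 7220 = 1723$)
$\frac{1}{f - \frac{34622}{-65941}} = \frac{1}{1723 - \frac{34622}{-65941}} = \frac{1}{1723 - - \frac{34622}{65941}} = \frac{1}{1723 + \frac{34622}{65941}} = \frac{1}{\frac{113650965}{65941}} = \frac{65941}{113650965}$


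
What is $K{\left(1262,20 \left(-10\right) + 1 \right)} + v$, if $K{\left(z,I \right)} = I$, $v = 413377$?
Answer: $413178$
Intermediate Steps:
$K{\left(1262,20 \left(-10\right) + 1 \right)} + v = \left(20 \left(-10\right) + 1\right) + 413377 = \left(-200 + 1\right) + 413377 = -199 + 413377 = 413178$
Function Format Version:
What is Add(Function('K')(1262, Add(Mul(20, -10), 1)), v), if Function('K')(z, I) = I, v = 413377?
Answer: 413178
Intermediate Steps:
Add(Function('K')(1262, Add(Mul(20, -10), 1)), v) = Add(Add(Mul(20, -10), 1), 413377) = Add(Add(-200, 1), 413377) = Add(-199, 413377) = 413178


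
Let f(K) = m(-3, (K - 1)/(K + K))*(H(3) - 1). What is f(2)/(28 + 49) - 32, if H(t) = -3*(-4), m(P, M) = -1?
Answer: -225/7 ≈ -32.143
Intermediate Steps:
H(t) = 12
f(K) = -11 (f(K) = -(12 - 1) = -1*11 = -11)
f(2)/(28 + 49) - 32 = -11/(28 + 49) - 32 = -11/77 - 32 = (1/77)*(-11) - 32 = -⅐ - 32 = -225/7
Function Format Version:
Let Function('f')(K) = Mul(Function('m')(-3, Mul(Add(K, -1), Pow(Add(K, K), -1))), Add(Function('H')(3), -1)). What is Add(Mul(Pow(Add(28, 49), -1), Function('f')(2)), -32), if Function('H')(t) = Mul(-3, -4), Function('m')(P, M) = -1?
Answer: Rational(-225, 7) ≈ -32.143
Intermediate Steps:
Function('H')(t) = 12
Function('f')(K) = -11 (Function('f')(K) = Mul(-1, Add(12, -1)) = Mul(-1, 11) = -11)
Add(Mul(Pow(Add(28, 49), -1), Function('f')(2)), -32) = Add(Mul(Pow(Add(28, 49), -1), -11), -32) = Add(Mul(Pow(77, -1), -11), -32) = Add(Mul(Rational(1, 77), -11), -32) = Add(Rational(-1, 7), -32) = Rational(-225, 7)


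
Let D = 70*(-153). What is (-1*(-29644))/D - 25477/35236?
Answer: -658697327/188688780 ≈ -3.4909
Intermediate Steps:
D = -10710
(-1*(-29644))/D - 25477/35236 = -1*(-29644)/(-10710) - 25477/35236 = 29644*(-1/10710) - 25477*1/35236 = -14822/5355 - 25477/35236 = -658697327/188688780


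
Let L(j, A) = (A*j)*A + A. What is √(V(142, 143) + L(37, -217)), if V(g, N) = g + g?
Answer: 2*√435590 ≈ 1320.0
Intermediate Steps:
L(j, A) = A + j*A² (L(j, A) = j*A² + A = A + j*A²)
V(g, N) = 2*g
√(V(142, 143) + L(37, -217)) = √(2*142 - 217*(1 - 217*37)) = √(284 - 217*(1 - 8029)) = √(284 - 217*(-8028)) = √(284 + 1742076) = √1742360 = 2*√435590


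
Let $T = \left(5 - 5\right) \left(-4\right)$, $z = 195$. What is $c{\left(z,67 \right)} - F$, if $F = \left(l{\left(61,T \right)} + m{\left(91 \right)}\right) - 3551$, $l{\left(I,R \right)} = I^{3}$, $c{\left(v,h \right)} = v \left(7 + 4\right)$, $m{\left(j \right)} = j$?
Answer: $-221376$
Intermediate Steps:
$T = 0$ ($T = 0 \left(-4\right) = 0$)
$c{\left(v,h \right)} = 11 v$ ($c{\left(v,h \right)} = v 11 = 11 v$)
$F = 223521$ ($F = \left(61^{3} + 91\right) - 3551 = \left(226981 + 91\right) - 3551 = 227072 - 3551 = 223521$)
$c{\left(z,67 \right)} - F = 11 \cdot 195 - 223521 = 2145 - 223521 = -221376$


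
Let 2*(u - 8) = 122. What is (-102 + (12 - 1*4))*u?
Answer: -6486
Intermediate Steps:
u = 69 (u = 8 + (1/2)*122 = 8 + 61 = 69)
(-102 + (12 - 1*4))*u = (-102 + (12 - 1*4))*69 = (-102 + (12 - 4))*69 = (-102 + 8)*69 = -94*69 = -6486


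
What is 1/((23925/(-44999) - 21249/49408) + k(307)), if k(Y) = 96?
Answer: 2223310592/211299546681 ≈ 0.010522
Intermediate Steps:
1/((23925/(-44999) - 21249/49408) + k(307)) = 1/((23925/(-44999) - 21249/49408) + 96) = 1/((23925*(-1/44999) - 21249*1/49408) + 96) = 1/((-23925/44999 - 21249/49408) + 96) = 1/(-2138270151/2223310592 + 96) = 1/(211299546681/2223310592) = 2223310592/211299546681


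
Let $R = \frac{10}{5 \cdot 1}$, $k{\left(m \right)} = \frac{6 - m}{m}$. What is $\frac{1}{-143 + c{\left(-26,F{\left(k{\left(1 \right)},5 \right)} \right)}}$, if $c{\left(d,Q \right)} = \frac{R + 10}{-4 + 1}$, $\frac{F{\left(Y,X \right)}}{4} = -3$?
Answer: $- \frac{1}{147} \approx -0.0068027$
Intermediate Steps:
$k{\left(m \right)} = \frac{6 - m}{m}$
$F{\left(Y,X \right)} = -12$ ($F{\left(Y,X \right)} = 4 \left(-3\right) = -12$)
$R = 2$ ($R = \frac{10}{5} = 10 \cdot \frac{1}{5} = 2$)
$c{\left(d,Q \right)} = -4$ ($c{\left(d,Q \right)} = \frac{2 + 10}{-4 + 1} = \frac{12}{-3} = 12 \left(- \frac{1}{3}\right) = -4$)
$\frac{1}{-143 + c{\left(-26,F{\left(k{\left(1 \right)},5 \right)} \right)}} = \frac{1}{-143 - 4} = \frac{1}{-147} = - \frac{1}{147}$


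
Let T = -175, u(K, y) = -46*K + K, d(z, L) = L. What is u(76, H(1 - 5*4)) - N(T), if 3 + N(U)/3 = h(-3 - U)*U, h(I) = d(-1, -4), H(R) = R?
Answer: -5511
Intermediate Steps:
u(K, y) = -45*K
h(I) = -4
N(U) = -9 - 12*U (N(U) = -9 + 3*(-4*U) = -9 - 12*U)
u(76, H(1 - 5*4)) - N(T) = -45*76 - (-9 - 12*(-175)) = -3420 - (-9 + 2100) = -3420 - 1*2091 = -3420 - 2091 = -5511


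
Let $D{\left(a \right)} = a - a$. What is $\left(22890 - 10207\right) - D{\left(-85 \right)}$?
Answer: $12683$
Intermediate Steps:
$D{\left(a \right)} = 0$
$\left(22890 - 10207\right) - D{\left(-85 \right)} = \left(22890 - 10207\right) - 0 = 12683 + 0 = 12683$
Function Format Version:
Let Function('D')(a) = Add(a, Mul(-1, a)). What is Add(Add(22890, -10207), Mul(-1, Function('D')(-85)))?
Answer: 12683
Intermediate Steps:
Function('D')(a) = 0
Add(Add(22890, -10207), Mul(-1, Function('D')(-85))) = Add(Add(22890, -10207), Mul(-1, 0)) = Add(12683, 0) = 12683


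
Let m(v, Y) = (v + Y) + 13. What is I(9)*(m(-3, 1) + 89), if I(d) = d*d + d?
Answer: 9000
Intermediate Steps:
m(v, Y) = 13 + Y + v (m(v, Y) = (Y + v) + 13 = 13 + Y + v)
I(d) = d + d² (I(d) = d² + d = d + d²)
I(9)*(m(-3, 1) + 89) = (9*(1 + 9))*((13 + 1 - 3) + 89) = (9*10)*(11 + 89) = 90*100 = 9000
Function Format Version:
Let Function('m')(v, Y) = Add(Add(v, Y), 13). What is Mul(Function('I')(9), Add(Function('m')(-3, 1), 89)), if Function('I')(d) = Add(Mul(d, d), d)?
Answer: 9000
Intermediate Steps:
Function('m')(v, Y) = Add(13, Y, v) (Function('m')(v, Y) = Add(Add(Y, v), 13) = Add(13, Y, v))
Function('I')(d) = Add(d, Pow(d, 2)) (Function('I')(d) = Add(Pow(d, 2), d) = Add(d, Pow(d, 2)))
Mul(Function('I')(9), Add(Function('m')(-3, 1), 89)) = Mul(Mul(9, Add(1, 9)), Add(Add(13, 1, -3), 89)) = Mul(Mul(9, 10), Add(11, 89)) = Mul(90, 100) = 9000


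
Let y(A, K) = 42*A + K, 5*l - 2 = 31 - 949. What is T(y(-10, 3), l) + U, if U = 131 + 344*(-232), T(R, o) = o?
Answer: -399301/5 ≈ -79860.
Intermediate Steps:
l = -916/5 (l = 2/5 + (31 - 949)/5 = 2/5 + (1/5)*(-918) = 2/5 - 918/5 = -916/5 ≈ -183.20)
y(A, K) = K + 42*A
U = -79677 (U = 131 - 79808 = -79677)
T(y(-10, 3), l) + U = -916/5 - 79677 = -399301/5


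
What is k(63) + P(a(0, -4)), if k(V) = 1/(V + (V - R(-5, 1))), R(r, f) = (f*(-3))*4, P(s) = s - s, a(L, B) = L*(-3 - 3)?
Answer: 1/138 ≈ 0.0072464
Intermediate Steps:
a(L, B) = -6*L (a(L, B) = L*(-6) = -6*L)
P(s) = 0
R(r, f) = -12*f (R(r, f) = -3*f*4 = -12*f)
k(V) = 1/(12 + 2*V) (k(V) = 1/(V + (V - (-12))) = 1/(V + (V - 1*(-12))) = 1/(V + (V + 12)) = 1/(V + (12 + V)) = 1/(12 + 2*V))
k(63) + P(a(0, -4)) = 1/(2*(6 + 63)) + 0 = (½)/69 + 0 = (½)*(1/69) + 0 = 1/138 + 0 = 1/138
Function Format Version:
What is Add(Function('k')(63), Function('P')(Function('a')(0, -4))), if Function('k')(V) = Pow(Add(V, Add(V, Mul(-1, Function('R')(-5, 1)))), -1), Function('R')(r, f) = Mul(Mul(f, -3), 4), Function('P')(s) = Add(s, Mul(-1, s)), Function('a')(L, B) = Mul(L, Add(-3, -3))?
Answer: Rational(1, 138) ≈ 0.0072464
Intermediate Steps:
Function('a')(L, B) = Mul(-6, L) (Function('a')(L, B) = Mul(L, -6) = Mul(-6, L))
Function('P')(s) = 0
Function('R')(r, f) = Mul(-12, f) (Function('R')(r, f) = Mul(Mul(-3, f), 4) = Mul(-12, f))
Function('k')(V) = Pow(Add(12, Mul(2, V)), -1) (Function('k')(V) = Pow(Add(V, Add(V, Mul(-1, Mul(-12, 1)))), -1) = Pow(Add(V, Add(V, Mul(-1, -12))), -1) = Pow(Add(V, Add(V, 12)), -1) = Pow(Add(V, Add(12, V)), -1) = Pow(Add(12, Mul(2, V)), -1))
Add(Function('k')(63), Function('P')(Function('a')(0, -4))) = Add(Mul(Rational(1, 2), Pow(Add(6, 63), -1)), 0) = Add(Mul(Rational(1, 2), Pow(69, -1)), 0) = Add(Mul(Rational(1, 2), Rational(1, 69)), 0) = Add(Rational(1, 138), 0) = Rational(1, 138)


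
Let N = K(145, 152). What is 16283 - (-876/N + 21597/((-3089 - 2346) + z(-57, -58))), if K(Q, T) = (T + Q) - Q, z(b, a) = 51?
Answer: 1666685659/102296 ≈ 16293.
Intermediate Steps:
K(Q, T) = T (K(Q, T) = (Q + T) - Q = T)
N = 152
16283 - (-876/N + 21597/((-3089 - 2346) + z(-57, -58))) = 16283 - (-876/152 + 21597/((-3089 - 2346) + 51)) = 16283 - (-876*1/152 + 21597/(-5435 + 51)) = 16283 - (-219/38 + 21597/(-5384)) = 16283 - (-219/38 + 21597*(-1/5384)) = 16283 - (-219/38 - 21597/5384) = 16283 - 1*(-999891/102296) = 16283 + 999891/102296 = 1666685659/102296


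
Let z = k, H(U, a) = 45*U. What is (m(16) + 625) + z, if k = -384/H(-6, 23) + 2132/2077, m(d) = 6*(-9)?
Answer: 53597383/93465 ≈ 573.45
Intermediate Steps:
m(d) = -54
k = 228868/93465 (k = -384/(45*(-6)) + 2132/2077 = -384/(-270) + 2132*(1/2077) = -384*(-1/270) + 2132/2077 = 64/45 + 2132/2077 = 228868/93465 ≈ 2.4487)
z = 228868/93465 ≈ 2.4487
(m(16) + 625) + z = (-54 + 625) + 228868/93465 = 571 + 228868/93465 = 53597383/93465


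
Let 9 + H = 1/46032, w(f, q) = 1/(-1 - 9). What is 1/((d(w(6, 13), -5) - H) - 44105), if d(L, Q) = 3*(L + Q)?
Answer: -230160/10152656813 ≈ -2.2670e-5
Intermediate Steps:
w(f, q) = -1/10 (w(f, q) = 1/(-10) = -1/10)
d(L, Q) = 3*L + 3*Q
H = -414287/46032 (H = -9 + 1/46032 = -414287/46032 ≈ -9.0000)
1/((d(w(6, 13), -5) - H) - 44105) = 1/(((3*(-1/10) + 3*(-5)) - 1*(-414287/46032)) - 44105) = 1/(((-3/10 - 15) + 414287/46032) - 44105) = 1/((-153/10 + 414287/46032) - 44105) = 1/(-1450013/230160 - 44105) = 1/(-10152656813/230160) = -230160/10152656813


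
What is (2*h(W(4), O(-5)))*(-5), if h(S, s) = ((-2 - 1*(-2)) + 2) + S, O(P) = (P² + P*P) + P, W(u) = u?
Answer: -60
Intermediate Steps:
O(P) = P + 2*P² (O(P) = (P² + P²) + P = 2*P² + P = P + 2*P²)
h(S, s) = 2 + S (h(S, s) = ((-2 + 2) + 2) + S = (0 + 2) + S = 2 + S)
(2*h(W(4), O(-5)))*(-5) = (2*(2 + 4))*(-5) = (2*6)*(-5) = 12*(-5) = -60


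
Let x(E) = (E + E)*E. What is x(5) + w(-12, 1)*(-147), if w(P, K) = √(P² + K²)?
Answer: 50 - 147*√145 ≈ -1720.1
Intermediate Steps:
x(E) = 2*E² (x(E) = (2*E)*E = 2*E²)
w(P, K) = √(K² + P²)
x(5) + w(-12, 1)*(-147) = 2*5² + √(1² + (-12)²)*(-147) = 2*25 + √(1 + 144)*(-147) = 50 + √145*(-147) = 50 - 147*√145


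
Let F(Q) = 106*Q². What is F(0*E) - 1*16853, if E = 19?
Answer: -16853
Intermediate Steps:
F(0*E) - 1*16853 = 106*(0*19)² - 1*16853 = 106*0² - 16853 = 106*0 - 16853 = 0 - 16853 = -16853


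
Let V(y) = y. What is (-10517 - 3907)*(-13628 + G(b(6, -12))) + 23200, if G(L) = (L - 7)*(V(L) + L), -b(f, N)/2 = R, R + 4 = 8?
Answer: 193131712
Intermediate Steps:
R = 4 (R = -4 + 8 = 4)
b(f, N) = -8 (b(f, N) = -2*4 = -8)
G(L) = 2*L*(-7 + L) (G(L) = (L - 7)*(L + L) = (-7 + L)*(2*L) = 2*L*(-7 + L))
(-10517 - 3907)*(-13628 + G(b(6, -12))) + 23200 = (-10517 - 3907)*(-13628 + 2*(-8)*(-7 - 8)) + 23200 = -14424*(-13628 + 2*(-8)*(-15)) + 23200 = -14424*(-13628 + 240) + 23200 = -14424*(-13388) + 23200 = 193108512 + 23200 = 193131712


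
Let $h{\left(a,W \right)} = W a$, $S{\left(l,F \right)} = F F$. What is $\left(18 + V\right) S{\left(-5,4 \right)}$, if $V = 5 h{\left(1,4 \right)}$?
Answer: $608$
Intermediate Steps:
$S{\left(l,F \right)} = F^{2}$
$V = 20$ ($V = 5 \cdot 4 \cdot 1 = 5 \cdot 4 = 20$)
$\left(18 + V\right) S{\left(-5,4 \right)} = \left(18 + 20\right) 4^{2} = 38 \cdot 16 = 608$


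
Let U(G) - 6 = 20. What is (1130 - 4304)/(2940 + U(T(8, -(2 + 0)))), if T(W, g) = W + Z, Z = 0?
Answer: -1587/1483 ≈ -1.0701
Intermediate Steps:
T(W, g) = W (T(W, g) = W + 0 = W)
U(G) = 26 (U(G) = 6 + 20 = 26)
(1130 - 4304)/(2940 + U(T(8, -(2 + 0)))) = (1130 - 4304)/(2940 + 26) = -3174/2966 = -3174*1/2966 = -1587/1483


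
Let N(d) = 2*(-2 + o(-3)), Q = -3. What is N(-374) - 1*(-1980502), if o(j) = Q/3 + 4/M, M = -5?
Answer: 9902472/5 ≈ 1.9805e+6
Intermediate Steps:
o(j) = -9/5 (o(j) = -3/3 + 4/(-5) = -3*⅓ + 4*(-⅕) = -1 - ⅘ = -9/5)
N(d) = -38/5 (N(d) = 2*(-2 - 9/5) = 2*(-19/5) = -38/5)
N(-374) - 1*(-1980502) = -38/5 - 1*(-1980502) = -38/5 + 1980502 = 9902472/5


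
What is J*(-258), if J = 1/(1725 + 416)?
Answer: -258/2141 ≈ -0.12050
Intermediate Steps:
J = 1/2141 ≈ 0.00046707
J*(-258) = (1/2141)*(-258) = -258/2141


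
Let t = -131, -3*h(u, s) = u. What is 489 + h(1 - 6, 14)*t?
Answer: 812/3 ≈ 270.67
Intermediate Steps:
h(u, s) = -u/3
489 + h(1 - 6, 14)*t = 489 - (1 - 6)/3*(-131) = 489 - 1/3*(-5)*(-131) = 489 + (5/3)*(-131) = 489 - 655/3 = 812/3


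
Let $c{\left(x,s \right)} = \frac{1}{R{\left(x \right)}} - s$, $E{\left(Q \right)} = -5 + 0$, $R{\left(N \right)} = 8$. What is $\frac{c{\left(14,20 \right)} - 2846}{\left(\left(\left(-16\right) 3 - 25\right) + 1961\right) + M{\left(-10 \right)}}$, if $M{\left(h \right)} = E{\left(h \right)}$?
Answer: $- \frac{22927}{15064} \approx -1.522$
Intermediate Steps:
$E{\left(Q \right)} = -5$
$M{\left(h \right)} = -5$
$c{\left(x,s \right)} = \frac{1}{8} - s$
$\frac{c{\left(14,20 \right)} - 2846}{\left(\left(\left(-16\right) 3 - 25\right) + 1961\right) + M{\left(-10 \right)}} = \frac{\left(\frac{1}{8} - 20\right) - 2846}{\left(\left(\left(-16\right) 3 - 25\right) + 1961\right) - 5} = \frac{\left(\frac{1}{8} - 20\right) - 2846}{\left(\left(-48 - 25\right) + 1961\right) - 5} = \frac{- \frac{159}{8} - 2846}{\left(-73 + 1961\right) - 5} = - \frac{22927}{8 \left(1888 - 5\right)} = - \frac{22927}{8 \cdot 1883} = \left(- \frac{22927}{8}\right) \frac{1}{1883} = - \frac{22927}{15064}$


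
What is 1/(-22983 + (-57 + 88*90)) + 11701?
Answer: 176919119/15120 ≈ 11701.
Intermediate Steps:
1/(-22983 + (-57 + 88*90)) + 11701 = 1/(-22983 + (-57 + 7920)) + 11701 = 1/(-22983 + 7863) + 11701 = 1/(-15120) + 11701 = -1/15120 + 11701 = 176919119/15120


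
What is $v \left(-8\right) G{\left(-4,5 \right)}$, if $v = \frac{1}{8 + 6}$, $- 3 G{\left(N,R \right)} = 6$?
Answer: $\frac{8}{7} \approx 1.1429$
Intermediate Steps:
$G{\left(N,R \right)} = -2$ ($G{\left(N,R \right)} = \left(- \frac{1}{3}\right) 6 = -2$)
$v = \frac{1}{14} \approx 0.071429$
$v \left(-8\right) G{\left(-4,5 \right)} = \frac{1}{14} \left(-8\right) \left(-2\right) = \left(- \frac{4}{7}\right) \left(-2\right) = \frac{8}{7}$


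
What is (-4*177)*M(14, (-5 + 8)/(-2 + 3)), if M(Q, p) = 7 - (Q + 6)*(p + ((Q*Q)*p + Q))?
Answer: 8561844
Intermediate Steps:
M(Q, p) = 7 - (6 + Q)*(Q + p + p*Q²) (M(Q, p) = 7 - (6 + Q)*(p + (Q²*p + Q)) = 7 - (6 + Q)*(p + (p*Q² + Q)) = 7 - (6 + Q)*(p + (Q + p*Q²)) = 7 - (6 + Q)*(Q + p + p*Q²))
(-4*177)*M(14, (-5 + 8)/(-2 + 3)) = (-4*177)*(7 - 1*14² - 6*14 - 6*(-5 + 8)/(-2 + 3) - 1*14*(-5 + 8)/(-2 + 3) - 1*(-5 + 8)/(-2 + 3)*14³ - 6*(-5 + 8)/(-2 + 3)*14²) = -708*(7 - 1*196 - 84 - 18/1 - 1*14*3/1 - 1*3/1*2744 - 6*3/1*196) = -708*(7 - 196 - 84 - 18 - 1*14*3*1 - 1*3*1*2744 - 6*3*1*196) = -708*(7 - 196 - 84 - 6*3 - 1*14*3 - 1*3*2744 - 6*3*196) = -708*(7 - 196 - 84 - 18 - 42 - 8232 - 3528) = -708*(-12093) = 8561844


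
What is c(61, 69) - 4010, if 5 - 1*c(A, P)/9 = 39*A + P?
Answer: -25997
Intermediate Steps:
c(A, P) = 45 - 351*A - 9*P (c(A, P) = 45 - 9*(39*A + P) = 45 - 9*(P + 39*A) = 45 + (-351*A - 9*P) = 45 - 351*A - 9*P)
c(61, 69) - 4010 = (45 - 351*61 - 9*69) - 4010 = (45 - 21411 - 621) - 4010 = -21987 - 4010 = -25997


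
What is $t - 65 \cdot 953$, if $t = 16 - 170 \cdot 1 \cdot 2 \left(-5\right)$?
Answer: $-60229$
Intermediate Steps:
$t = 1716$ ($t = 16 - 170 \cdot 2 \left(-5\right) = 16 - -1700 = 16 + 1700 = 1716$)
$t - 65 \cdot 953 = 1716 - 65 \cdot 953 = 1716 - 61945 = -60229$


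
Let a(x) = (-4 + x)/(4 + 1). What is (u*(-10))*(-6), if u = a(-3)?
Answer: -84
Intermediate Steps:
a(x) = -⅘ + x/5 (a(x) = (-4 + x)/5 = (-4 + x)*(⅕) = -⅘ + x/5)
u = -7/5 (u = -⅘ + (⅕)*(-3) = -⅘ - ⅗ = -7/5 ≈ -1.4000)
(u*(-10))*(-6) = -7/5*(-10)*(-6) = 14*(-6) = -84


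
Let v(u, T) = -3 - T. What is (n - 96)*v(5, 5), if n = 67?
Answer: 232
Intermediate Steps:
(n - 96)*v(5, 5) = (67 - 96)*(-3 - 1*5) = -29*(-3 - 5) = -29*(-8) = 232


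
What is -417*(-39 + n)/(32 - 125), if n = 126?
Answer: 12093/31 ≈ 390.10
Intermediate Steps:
-417*(-39 + n)/(32 - 125) = -417*(-39 + 126)/(32 - 125) = -36279/(-93) = -36279*(-1)/93 = -417*(-29/31) = 12093/31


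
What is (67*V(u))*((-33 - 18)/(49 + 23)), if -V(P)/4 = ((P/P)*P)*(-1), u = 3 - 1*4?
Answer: 1139/6 ≈ 189.83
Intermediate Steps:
u = -1 (u = 3 - 4 = -1)
V(P) = 4*P (V(P) = -4*(P/P)*P*(-1) = -4*1*P*(-1) = -4*P*(-1) = -(-4)*P = 4*P)
(67*V(u))*((-33 - 18)/(49 + 23)) = (67*(4*(-1)))*((-33 - 18)/(49 + 23)) = (67*(-4))*(-51/72) = -(-13668)/72 = -268*(-17/24) = 1139/6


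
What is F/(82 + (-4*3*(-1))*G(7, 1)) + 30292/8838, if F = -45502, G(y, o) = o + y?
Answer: -99188675/393291 ≈ -252.20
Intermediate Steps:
F/(82 + (-4*3*(-1))*G(7, 1)) + 30292/8838 = -45502/(82 + (-4*3*(-1))*(1 + 7)) + 30292/8838 = -45502/(82 - 12*(-1)*8) + 30292*(1/8838) = -45502/(82 + 12*8) + 15146/4419 = -45502/(82 + 96) + 15146/4419 = -45502/178 + 15146/4419 = -45502*1/178 + 15146/4419 = -22751/89 + 15146/4419 = -99188675/393291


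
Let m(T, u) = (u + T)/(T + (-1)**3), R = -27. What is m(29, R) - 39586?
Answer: -554203/14 ≈ -39586.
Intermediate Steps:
m(T, u) = (T + u)/(-1 + T) (m(T, u) = (T + u)/(T - 1) = (T + u)/(-1 + T))
m(29, R) - 39586 = (29 - 27)/(-1 + 29) - 39586 = 2/28 - 39586 = (1/28)*2 - 39586 = 1/14 - 39586 = -554203/14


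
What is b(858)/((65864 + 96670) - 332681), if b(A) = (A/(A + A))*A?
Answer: -429/170147 ≈ -0.0025214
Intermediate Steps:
b(A) = A/2 (b(A) = (A/((2*A)))*A = ((1/(2*A))*A)*A = A/2)
b(858)/((65864 + 96670) - 332681) = ((½)*858)/((65864 + 96670) - 332681) = 429/(162534 - 332681) = 429/(-170147) = 429*(-1/170147) = -429/170147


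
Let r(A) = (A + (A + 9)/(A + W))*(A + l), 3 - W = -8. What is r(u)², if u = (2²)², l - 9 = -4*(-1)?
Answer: 175642009/729 ≈ 2.4094e+5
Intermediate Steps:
l = 13 (l = 9 - 4*(-1) = 9 + 4 = 13)
W = 11 (W = 3 - 1*(-8) = 3 + 8 = 11)
u = 16 (u = 4² = 16)
r(A) = (13 + A)*(A + (9 + A)/(11 + A)) (r(A) = (A + (A + 9)/(A + 11))*(A + 13) = (A + (9 + A)/(11 + A))*(13 + A) = (13 + A)*(A + (9 + A)/(11 + A)))
r(u)² = ((117 + 16³ + 25*16² + 165*16)/(11 + 16))² = ((117 + 4096 + 25*256 + 2640)/27)² = ((117 + 4096 + 6400 + 2640)/27)² = ((1/27)*13253)² = (13253/27)² = 175642009/729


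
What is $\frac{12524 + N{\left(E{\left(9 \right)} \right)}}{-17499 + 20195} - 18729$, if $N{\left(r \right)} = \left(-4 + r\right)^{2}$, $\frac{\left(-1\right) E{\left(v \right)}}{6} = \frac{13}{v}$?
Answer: $- \frac{56790787}{3033} \approx -18724.0$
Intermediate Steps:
$E{\left(v \right)} = - \frac{78}{v}$ ($E{\left(v \right)} = - 6 \frac{13}{v} = - \frac{78}{v}$)
$\frac{12524 + N{\left(E{\left(9 \right)} \right)}}{-17499 + 20195} - 18729 = \frac{12524 + \left(-4 - \frac{78}{9}\right)^{2}}{-17499 + 20195} - 18729 = \frac{12524 + \left(-4 - \frac{26}{3}\right)^{2}}{2696} - 18729 = \left(12524 + \left(-4 - \frac{26}{3}\right)^{2}\right) \frac{1}{2696} - 18729 = \left(12524 + \left(- \frac{38}{3}\right)^{2}\right) \frac{1}{2696} - 18729 = \left(12524 + \frac{1444}{9}\right) \frac{1}{2696} - 18729 = \frac{114160}{9} \cdot \frac{1}{2696} - 18729 = \frac{14270}{3033} - 18729 = - \frac{56790787}{3033}$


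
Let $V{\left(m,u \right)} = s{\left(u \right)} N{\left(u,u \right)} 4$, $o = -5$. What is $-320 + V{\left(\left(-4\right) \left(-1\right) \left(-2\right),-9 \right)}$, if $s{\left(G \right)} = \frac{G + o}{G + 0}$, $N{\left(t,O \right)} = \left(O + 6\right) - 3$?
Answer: $- \frac{1072}{3} \approx -357.33$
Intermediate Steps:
$N{\left(t,O \right)} = 3 + O$ ($N{\left(t,O \right)} = \left(6 + O\right) - 3 = 3 + O$)
$s{\left(G \right)} = \frac{-5 + G}{G}$ ($s{\left(G \right)} = \frac{G - 5}{G + 0} = \frac{-5 + G}{G}$)
$V{\left(m,u \right)} = \frac{4 \left(-5 + u\right) \left(3 + u\right)}{u}$ ($V{\left(m,u \right)} = \frac{-5 + u}{u} \left(3 + u\right) 4 = \frac{\left(-5 + u\right) \left(3 + u\right)}{u} 4 = \frac{4 \left(-5 + u\right) \left(3 + u\right)}{u}$)
$-320 + V{\left(\left(-4\right) \left(-1\right) \left(-2\right),-9 \right)} = -320 - \left(44 - \frac{20}{3}\right) = -320 - \frac{112}{3} = - \frac{1072}{3}$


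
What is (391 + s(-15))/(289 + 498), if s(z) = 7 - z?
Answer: 413/787 ≈ 0.52478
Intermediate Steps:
(391 + s(-15))/(289 + 498) = (391 + (7 - 1*(-15)))/(289 + 498) = (391 + (7 + 15))/787 = (391 + 22)*(1/787) = 413*(1/787) = 413/787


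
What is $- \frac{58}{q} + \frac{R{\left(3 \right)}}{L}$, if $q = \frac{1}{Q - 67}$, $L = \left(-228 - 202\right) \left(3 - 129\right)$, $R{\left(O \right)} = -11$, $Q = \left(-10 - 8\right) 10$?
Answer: $\frac{776182669}{54180} \approx 14326.0$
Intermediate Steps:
$Q = -180$ ($Q = \left(-18\right) 10 = -180$)
$L = 54180$ ($L = \left(-430\right) \left(-126\right) = 54180$)
$q = - \frac{1}{247}$ ($q = \frac{1}{-180 - 67} = \frac{1}{-247} = - \frac{1}{247} \approx -0.0040486$)
$- \frac{58}{q} + \frac{R{\left(3 \right)}}{L} = - \frac{58}{- \frac{1}{247}} - \frac{11}{54180} = \left(-58\right) \left(-247\right) - \frac{11}{54180} = 14326 - \frac{11}{54180} = \frac{776182669}{54180}$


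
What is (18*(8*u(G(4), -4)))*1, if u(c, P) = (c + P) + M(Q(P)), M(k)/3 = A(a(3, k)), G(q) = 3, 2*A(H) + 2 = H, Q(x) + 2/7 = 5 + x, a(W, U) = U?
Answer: -2952/7 ≈ -421.71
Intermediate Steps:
Q(x) = 33/7 + x (Q(x) = -2/7 + (5 + x) = 33/7 + x)
A(H) = -1 + H/2
M(k) = -3 + 3*k/2 (M(k) = 3*(-1 + k/2) = -3 + 3*k/2)
u(c, P) = 57/14 + c + 5*P/2 (u(c, P) = (c + P) + (-3 + 3*(33/7 + P)/2) = (P + c) + (-3 + (99/14 + 3*P/2)) = (P + c) + (57/14 + 3*P/2) = 57/14 + c + 5*P/2)
(18*(8*u(G(4), -4)))*1 = (18*(8*(57/14 + 3 + (5/2)*(-4))))*1 = (18*(8*(57/14 + 3 - 10)))*1 = (18*(8*(-41/14)))*1 = (18*(-164/7))*1 = -2952/7*1 = -2952/7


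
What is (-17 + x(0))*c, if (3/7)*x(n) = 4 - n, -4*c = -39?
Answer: -299/4 ≈ -74.750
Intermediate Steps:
c = 39/4 (c = -¼*(-39) = 39/4 ≈ 9.7500)
x(n) = 28/3 - 7*n/3 (x(n) = 7*(4 - n)/3 = 28/3 - 7*n/3)
(-17 + x(0))*c = (-17 + (28/3 - 7/3*0))*(39/4) = (-17 + (28/3 + 0))*(39/4) = (-17 + 28/3)*(39/4) = -23/3*39/4 = -299/4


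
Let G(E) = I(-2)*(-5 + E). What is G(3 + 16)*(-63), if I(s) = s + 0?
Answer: 1764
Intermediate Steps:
I(s) = s
G(E) = 10 - 2*E (G(E) = -2*(-5 + E) = 10 - 2*E)
G(3 + 16)*(-63) = (10 - 2*(3 + 16))*(-63) = (10 - 2*19)*(-63) = (10 - 38)*(-63) = -28*(-63) = 1764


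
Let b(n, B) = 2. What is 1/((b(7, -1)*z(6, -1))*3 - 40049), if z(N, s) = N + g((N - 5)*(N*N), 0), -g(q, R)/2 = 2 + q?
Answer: -1/40469 ≈ -2.4710e-5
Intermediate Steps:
g(q, R) = -4 - 2*q (g(q, R) = -2*(2 + q) = -4 - 2*q)
z(N, s) = -4 + N - 2*N²*(-5 + N) (z(N, s) = N + (-4 - 2*(N - 5)*N*N) = N + (-4 - 2*(-5 + N)*N²) = N + (-4 - 2*N²*(-5 + N)) = -4 + N - 2*N²*(-5 + N))
1/((b(7, -1)*z(6, -1))*3 - 40049) = 1/((2*(-4 + 6 + 2*6²*(5 - 1*6)))*3 - 40049) = 1/((2*(-4 + 6 + 2*36*(5 - 6)))*3 - 40049) = 1/((2*(-4 + 6 + 2*36*(-1)))*3 - 40049) = 1/((2*(-4 + 6 - 72))*3 - 40049) = 1/((2*(-70))*3 - 40049) = 1/(-140*3 - 40049) = 1/(-420 - 40049) = 1/(-40469) = -1/40469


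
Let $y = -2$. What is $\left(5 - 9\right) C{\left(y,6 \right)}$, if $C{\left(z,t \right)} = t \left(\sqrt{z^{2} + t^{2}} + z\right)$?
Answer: $48 - 48 \sqrt{10} \approx -103.79$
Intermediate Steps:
$C{\left(z,t \right)} = t \left(z + \sqrt{t^{2} + z^{2}}\right)$ ($C{\left(z,t \right)} = t \left(\sqrt{t^{2} + z^{2}} + z\right) = t \left(z + \sqrt{t^{2} + z^{2}}\right)$)
$\left(5 - 9\right) C{\left(y,6 \right)} = \left(5 - 9\right) 6 \left(-2 + \sqrt{6^{2} + \left(-2\right)^{2}}\right) = - 4 \cdot 6 \left(-2 + \sqrt{36 + 4}\right) = - 4 \cdot 6 \left(-2 + \sqrt{40}\right) = - 4 \cdot 6 \left(-2 + 2 \sqrt{10}\right) = - 4 \left(-12 + 12 \sqrt{10}\right) = 48 - 48 \sqrt{10}$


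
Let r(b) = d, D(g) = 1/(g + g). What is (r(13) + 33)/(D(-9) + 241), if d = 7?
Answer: 720/4337 ≈ 0.16601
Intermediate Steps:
D(g) = 1/(2*g)
r(b) = 7
(r(13) + 33)/(D(-9) + 241) = (7 + 33)/((1/2)/(-9) + 241) = 40/((1/2)*(-1/9) + 241) = 40/(-1/18 + 241) = 40/(4337/18) = 40*(18/4337) = 720/4337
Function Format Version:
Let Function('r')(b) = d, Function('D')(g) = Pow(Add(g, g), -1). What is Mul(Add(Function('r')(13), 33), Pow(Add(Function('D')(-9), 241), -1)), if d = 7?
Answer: Rational(720, 4337) ≈ 0.16601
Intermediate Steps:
Function('D')(g) = Mul(Rational(1, 2), Pow(g, -1)) (Function('D')(g) = Pow(Mul(2, g), -1) = Mul(Rational(1, 2), Pow(g, -1)))
Function('r')(b) = 7
Mul(Add(Function('r')(13), 33), Pow(Add(Function('D')(-9), 241), -1)) = Mul(Add(7, 33), Pow(Add(Mul(Rational(1, 2), Pow(-9, -1)), 241), -1)) = Mul(40, Pow(Add(Mul(Rational(1, 2), Rational(-1, 9)), 241), -1)) = Mul(40, Pow(Add(Rational(-1, 18), 241), -1)) = Mul(40, Pow(Rational(4337, 18), -1)) = Mul(40, Rational(18, 4337)) = Rational(720, 4337)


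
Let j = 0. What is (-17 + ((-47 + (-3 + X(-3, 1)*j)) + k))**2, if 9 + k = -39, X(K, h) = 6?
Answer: 13225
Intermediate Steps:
k = -48 (k = -9 - 39 = -48)
(-17 + ((-47 + (-3 + X(-3, 1)*j)) + k))**2 = (-17 + ((-47 + (-3 + 6*0)) - 48))**2 = (-17 + ((-47 + (-3 + 0)) - 48))**2 = (-17 + ((-47 - 3) - 48))**2 = (-17 + (-50 - 48))**2 = (-17 - 98)**2 = (-115)**2 = 13225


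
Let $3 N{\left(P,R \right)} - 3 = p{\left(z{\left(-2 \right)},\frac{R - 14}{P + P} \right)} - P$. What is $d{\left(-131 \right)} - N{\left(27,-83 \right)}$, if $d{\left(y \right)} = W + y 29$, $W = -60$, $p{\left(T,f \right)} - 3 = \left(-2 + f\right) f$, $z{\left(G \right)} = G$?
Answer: $- \frac{33717181}{8748} \approx -3854.3$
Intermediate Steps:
$p{\left(T,f \right)} = 3 + f \left(-2 + f\right)$ ($p{\left(T,f \right)} = 3 + \left(-2 + f\right) f = 3 + f \left(-2 + f\right)$)
$d{\left(y \right)} = -60 + 29 y$ ($d{\left(y \right)} = -60 + y 29 = -60 + 29 y$)
$N{\left(P,R \right)} = 2 - \frac{P}{3} - \frac{-14 + R}{3 P} + \frac{\left(-14 + R\right)^{2}}{12 P^{2}}$ ($N{\left(P,R \right)} = 1 + \frac{\left(3 + \left(\frac{R - 14}{P + P}\right)^{2} - 2 \frac{R - 14}{P + P}\right) - P}{3} = 1 + \frac{\left(3 + \left(\frac{-14 + R}{2 P}\right)^{2} - 2 \frac{-14 + R}{2 P}\right) - P}{3} = 1 + \frac{\left(3 + \frac{\left(-14 + R\right)^{2}}{4 P^{2}} - \frac{-14 + R}{P}\right) - P}{3} = 1 + \frac{\left(3 - \frac{-14 + R}{P} + \frac{\left(-14 + R\right)^{2}}{4 P^{2}}\right) - P}{3} = 1 + \frac{3 - P - \frac{-14 + R}{P} + \frac{\left(-14 + R\right)^{2}}{4 P^{2}}}{3} = 1 - \left(-1 + \frac{P}{3} - \frac{\left(-14 + R\right)^{2}}{12 P^{2}} + \frac{-14 + R}{3 P}\right) = 2 - \frac{P}{3} - \frac{-14 + R}{3 P} + \frac{\left(-14 + R\right)^{2}}{12 P^{2}}$)
$d{\left(-131 \right)} - N{\left(27,-83 \right)} = \left(-60 + 29 \left(-131\right)\right) - \left(2 - 9 + \frac{14}{3 \cdot 27} - - \frac{83}{3 \cdot 27} + \frac{\left(-14 - 83\right)^{2}}{12 \cdot 729}\right) = \left(-60 - 3799\right) - \left(2 - 9 + \frac{14}{3} \cdot \frac{1}{27} - \left(- \frac{83}{3}\right) \frac{1}{27} + \frac{1}{12} \cdot \frac{1}{729} \left(-97\right)^{2}\right) = -3859 - \left(2 - 9 + \frac{14}{81} + \frac{83}{81} + \frac{1}{12} \cdot \frac{1}{729} \cdot 9409\right) = -3859 - \left(2 - 9 + \frac{14}{81} + \frac{83}{81} + \frac{9409}{8748}\right) = -3859 - - \frac{41351}{8748} = -3859 + \frac{41351}{8748} = - \frac{33717181}{8748}$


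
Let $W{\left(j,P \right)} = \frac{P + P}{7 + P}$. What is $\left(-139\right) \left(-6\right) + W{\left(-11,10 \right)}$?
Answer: $\frac{14198}{17} \approx 835.18$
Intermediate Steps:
$W{\left(j,P \right)} = \frac{2 P}{7 + P}$
$\left(-139\right) \left(-6\right) + W{\left(-11,10 \right)} = \left(-139\right) \left(-6\right) + 2 \cdot 10 \frac{1}{7 + 10} = 834 + 2 \cdot 10 \cdot \frac{1}{17} = 834 + \frac{20}{17} = \frac{14198}{17}$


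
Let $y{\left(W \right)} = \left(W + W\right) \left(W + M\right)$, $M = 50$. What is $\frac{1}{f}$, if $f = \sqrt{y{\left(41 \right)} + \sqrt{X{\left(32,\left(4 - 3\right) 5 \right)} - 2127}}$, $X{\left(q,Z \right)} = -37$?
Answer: $\frac{\sqrt{2}}{2 \sqrt{3731 + i \sqrt{541}}} \approx 0.011576 - 3.6083 \cdot 10^{-5} i$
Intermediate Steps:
$y{\left(W \right)} = 2 W \left(50 + W\right)$ ($y{\left(W \right)} = \left(W + W\right) \left(W + 50\right) = 2 W \left(50 + W\right)$)
$f = \sqrt{7462 + 2 i \sqrt{541}}$ ($f = \sqrt{2 \cdot 41 \left(50 + 41\right) + \sqrt{-37 - 2127}} = \sqrt{2 \cdot 41 \cdot 91 + \sqrt{-2164}} = \sqrt{7462 + 2 i \sqrt{541}} \approx 86.383 + 0.2693 i$)
$\frac{1}{f} = \frac{1}{\sqrt{7462 + 2 i \sqrt{541}}}$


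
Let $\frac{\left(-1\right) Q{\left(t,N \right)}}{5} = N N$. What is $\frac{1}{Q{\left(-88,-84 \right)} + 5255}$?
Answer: $- \frac{1}{30025} \approx -3.3306 \cdot 10^{-5}$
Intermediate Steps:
$Q{\left(t,N \right)} = - 5 N^{2}$ ($Q{\left(t,N \right)} = - 5 N N = - 5 N^{2}$)
$\frac{1}{Q{\left(-88,-84 \right)} + 5255} = \frac{1}{- 5 \left(-84\right)^{2} + 5255} = \frac{1}{\left(-5\right) 7056 + 5255} = \frac{1}{-35280 + 5255} = \frac{1}{-30025} = - \frac{1}{30025}$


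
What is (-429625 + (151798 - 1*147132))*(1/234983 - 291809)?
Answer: 29139504178225914/234983 ≈ 1.2401e+11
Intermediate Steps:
(-429625 + (151798 - 1*147132))*(1/234983 - 291809) = (-429625 + (151798 - 147132))*(1/234983 - 291809) = (-429625 + 4666)*(-68570154246/234983) = -424959*(-68570154246/234983) = 29139504178225914/234983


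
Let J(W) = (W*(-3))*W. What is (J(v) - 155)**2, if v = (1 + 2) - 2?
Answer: 24964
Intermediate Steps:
v = 1 (v = 3 - 2 = 1)
J(W) = -3*W**2 (J(W) = (-3*W)*W = -3*W**2)
(J(v) - 155)**2 = (-3*1**2 - 155)**2 = (-3*1 - 155)**2 = (-3 - 155)**2 = (-158)**2 = 24964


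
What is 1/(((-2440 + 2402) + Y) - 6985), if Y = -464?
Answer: -1/7487 ≈ -0.00013356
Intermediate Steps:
1/(((-2440 + 2402) + Y) - 6985) = 1/(((-2440 + 2402) - 464) - 6985) = 1/((-38 - 464) - 6985) = 1/(-502 - 6985) = 1/(-7487) = -1/7487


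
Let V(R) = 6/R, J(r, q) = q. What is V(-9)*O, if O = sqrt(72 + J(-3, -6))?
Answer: -2*sqrt(66)/3 ≈ -5.4160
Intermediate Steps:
O = sqrt(66) (O = sqrt(72 - 6) = sqrt(66) ≈ 8.1240)
V(-9)*O = (6/(-9))*sqrt(66) = (6*(-1/9))*sqrt(66) = -2*sqrt(66)/3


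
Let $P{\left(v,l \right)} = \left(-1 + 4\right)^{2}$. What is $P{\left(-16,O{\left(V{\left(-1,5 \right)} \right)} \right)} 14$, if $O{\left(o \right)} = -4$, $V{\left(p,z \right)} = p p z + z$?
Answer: $126$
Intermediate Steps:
$V{\left(p,z \right)} = z + z p^{2}$ ($V{\left(p,z \right)} = p^{2} z + z = z p^{2} + z = z + z p^{2}$)
$P{\left(v,l \right)} = 9$ ($P{\left(v,l \right)} = 3^{2} = 9$)
$P{\left(-16,O{\left(V{\left(-1,5 \right)} \right)} \right)} 14 = 9 \cdot 14 = 126$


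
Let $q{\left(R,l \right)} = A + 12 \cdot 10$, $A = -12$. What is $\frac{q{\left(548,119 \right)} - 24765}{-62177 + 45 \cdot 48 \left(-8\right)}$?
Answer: $\frac{24657}{79457} \approx 0.31032$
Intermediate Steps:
$q{\left(R,l \right)} = 108$ ($q{\left(R,l \right)} = -12 + 12 \cdot 10 = -12 + 120 = 108$)
$\frac{q{\left(548,119 \right)} - 24765}{-62177 + 45 \cdot 48 \left(-8\right)} = \frac{108 - 24765}{-62177 + 45 \cdot 48 \left(-8\right)} = - \frac{24657}{-62177 + 2160 \left(-8\right)} = - \frac{24657}{-62177 - 17280} = - \frac{24657}{-79457} = \left(-24657\right) \left(- \frac{1}{79457}\right) = \frac{24657}{79457}$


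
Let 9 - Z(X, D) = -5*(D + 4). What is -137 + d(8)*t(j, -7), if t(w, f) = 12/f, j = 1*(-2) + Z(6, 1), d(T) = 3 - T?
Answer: -899/7 ≈ -128.43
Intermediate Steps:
Z(X, D) = 29 + 5*D (Z(X, D) = 9 - (-5)*(D + 4) = 9 - (-5)*(4 + D) = 9 - (-20 - 5*D) = 9 + (20 + 5*D) = 29 + 5*D)
j = 32 (j = 1*(-2) + (29 + 5*1) = -2 + (29 + 5) = -2 + 34 = 32)
-137 + d(8)*t(j, -7) = -137 + (3 - 1*8)*(12/(-7)) = -137 + (3 - 8)*(12*(-⅐)) = -137 - 5*(-12/7) = -137 + 60/7 = -899/7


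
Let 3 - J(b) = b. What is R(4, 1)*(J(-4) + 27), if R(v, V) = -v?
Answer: -136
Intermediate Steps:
J(b) = 3 - b
R(4, 1)*(J(-4) + 27) = (-1*4)*((3 - 1*(-4)) + 27) = -4*((3 + 4) + 27) = -4*(7 + 27) = -4*34 = -136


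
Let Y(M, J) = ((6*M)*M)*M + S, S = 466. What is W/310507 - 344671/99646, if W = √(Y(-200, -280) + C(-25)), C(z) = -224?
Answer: -344671/99646 + I*√47999758/310507 ≈ -3.459 + 0.022312*I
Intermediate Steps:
Y(M, J) = 466 + 6*M³ (Y(M, J) = ((6*M)*M)*M + 466 = (6*M²)*M + 466 = 6*M³ + 466 = 466 + 6*M³)
W = I*√47999758 (W = √((466 + 6*(-200)³) - 224) = √((466 + 6*(-8000000)) - 224) = √((466 - 48000000) - 224) = √(-47999534 - 224) = √(-47999758) = I*√47999758 ≈ 6928.2*I)
W/310507 - 344671/99646 = (I*√47999758)/310507 - 344671/99646 = (I*√47999758)*(1/310507) - 344671*1/99646 = I*√47999758/310507 - 344671/99646 = -344671/99646 + I*√47999758/310507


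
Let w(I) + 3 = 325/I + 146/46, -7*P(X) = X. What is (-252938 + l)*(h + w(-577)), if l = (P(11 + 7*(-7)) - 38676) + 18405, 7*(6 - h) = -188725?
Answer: -4790798058998400/650279 ≈ -7.3673e+9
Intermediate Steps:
h = 188767/7 (h = 6 - ⅐*(-188725) = 6 + 188725/7 = 188767/7 ≈ 26967.)
P(X) = -X/7
l = -141859/7 (l = (-(11 + 7*(-7))/7 - 38676) + 18405 = (-(11 - 49)/7 - 38676) + 18405 = (-⅐*(-38) - 38676) + 18405 = (38/7 - 38676) + 18405 = -270694/7 + 18405 = -141859/7 ≈ -20266.)
w(I) = 4/23 + 325/I (w(I) = -3 + (325/I + 146/46) = -3 + (325/I + 146*(1/46)) = -3 + (325/I + 73/23) = -3 + (73/23 + 325/I) = 4/23 + 325/I)
(-252938 + l)*(h + w(-577)) = (-252938 - 141859/7)*(188767/7 + (4/23 + 325/(-577))) = -1912425*(188767/7 + (4/23 + 325*(-1/577)))/7 = -1912425*(188767/7 + (4/23 - 325/577))/7 = -1912425*(188767/7 - 5167/13271)/7 = -1912425/7*2505090688/92897 = -4790798058998400/650279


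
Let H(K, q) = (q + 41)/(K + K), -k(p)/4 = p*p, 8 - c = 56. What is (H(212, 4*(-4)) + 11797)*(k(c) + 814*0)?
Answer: -5762249856/53 ≈ -1.0872e+8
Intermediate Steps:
c = -48 (c = 8 - 1*56 = 8 - 56 = -48)
k(p) = -4*p² (k(p) = -4*p*p = -4*p²)
H(K, q) = (41 + q)/(2*K) (H(K, q) = (41 + q)/((2*K)) = (41 + q)*(1/(2*K)) = (41 + q)/(2*K))
(H(212, 4*(-4)) + 11797)*(k(c) + 814*0) = ((½)*(41 + 4*(-4))/212 + 11797)*(-4*(-48)² + 814*0) = ((½)*(1/212)*(41 - 16) + 11797)*(-4*2304 + 0) = ((½)*(1/212)*25 + 11797)*(-9216 + 0) = (25/424 + 11797)*(-9216) = (5001953/424)*(-9216) = -5762249856/53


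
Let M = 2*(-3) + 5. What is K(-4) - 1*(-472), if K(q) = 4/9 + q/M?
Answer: 4288/9 ≈ 476.44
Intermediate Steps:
M = -1 (M = -6 + 5 = -1)
K(q) = 4/9 - q (K(q) = 4/9 + q/(-1) = 4*(1/9) + q*(-1) = 4/9 - q)
K(-4) - 1*(-472) = (4/9 - 1*(-4)) - 1*(-472) = (4/9 + 4) + 472 = 40/9 + 472 = 4288/9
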